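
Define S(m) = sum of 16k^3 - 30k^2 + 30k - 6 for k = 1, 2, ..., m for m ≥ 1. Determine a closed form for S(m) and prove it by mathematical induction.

S(m) = 2m(2m^3 - m^2 + 2m + 2)

We claim S(m) = 2m(2m^3 - m^2 + 2m + 2) for all m ≥ 1.
For the base case m = 1: S(1) = 10, and the closed form gives 10. They agree.
Inductive step: suppose the statement holds for some k ≥ 1, so S(k) = 2k(2k^3 - k^2 + 2k + 2).
Then S(k+1) = S(k) + (16k^3 + 18k^2 + 18k + 10) = (2k(2k^3 - k^2 + 2k + 2)) + (16k^3 + 18k^2 + 18k + 10).
Simplifying, S(k+1) = 2(k + 1)(2k^3 + 5k^2 + 6k + 5) = 2(k+1)(2(k+1)^3 - (k+1)^2 + 2(k+1) + 2),
which is the closed form with m = k+1.
Hence, by induction on m, the claim holds for every m ≥ 1.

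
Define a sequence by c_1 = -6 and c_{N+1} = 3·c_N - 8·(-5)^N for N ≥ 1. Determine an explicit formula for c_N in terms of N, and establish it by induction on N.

Computing the first terms: c_1 = -6, c_2 = 22, c_3 = -134. This suggests c_N = (-5)^N - 3^(N - 1).
For the base case N = 1: the formula gives -6 = -6 = c_1.
Suppose the result is true for N = r, so c_r = (-5)^r - 3^(r - 1).
Then c_{r+1} = 3·c_r - 8·(-5)^r = 3·((-5)^r - 3^(r - 1)) - 8·(-5)^r = (-5)^(r + 1) - 3^r = (-5)^(r+1) - 3^((r+1) - 1),
which is the claimed formula at N = r+1.
Hence, by induction on N, the claim holds for every N ≥ 1.

c_N = (-5)^N - 3^(N - 1)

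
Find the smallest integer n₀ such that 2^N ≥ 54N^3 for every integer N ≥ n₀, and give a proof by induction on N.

At N = 18: 262144 < 314928, so the inequality fails and n₀ ≥ 19. We prove 2^N ≥ 54N^3 for all N ≥ 19.
Base case (N = 19): 2^N = 524288 and 54N^3 = 370386, so 524288 ≥ 370386.
Inductive step: assume the claim holds for N = j, so 2^j ≥ 54j^3.
Then 2^(j + 1) = 2·(2^j) ≥ 2·(54j^3).
Also, for j ≥ 19 we have 2·(54j^3) ≥ 54(j+1)^3, since 2 ≥ (1 + 1/j)^3 for all j ≥ 19.
Combining, 2^(j + 1) ≥ 54(j+1)^3.
This completes the induction.
Hence the smallest such n₀ is 19.

n₀ = 19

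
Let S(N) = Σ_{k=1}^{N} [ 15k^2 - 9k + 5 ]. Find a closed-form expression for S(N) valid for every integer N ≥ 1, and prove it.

We claim S(N) = N(5N^2 + 3N + 3) for all N ≥ 1.
When N = 1: S(1) = 11, and the closed form gives 11. They agree.
For the inductive step, assume it holds for an arbitrary k ≥ 1, so S(k) = k(5k^2 + 3k + 3).
Then S(k+1) = S(k) + (15k^2 + 21k + 11) = (k(5k^2 + 3k + 3)) + (15k^2 + 21k + 11).
Simplifying, S(k+1) = (k + 1)(5k^2 + 13k + 11) = (k+1)(5(k+1)^2 + 3(k+1) + 3),
which is the closed form with N = k+1.
By induction, the statement is established for all N ≥ 1.

S(N) = N(5N^2 + 3N + 3)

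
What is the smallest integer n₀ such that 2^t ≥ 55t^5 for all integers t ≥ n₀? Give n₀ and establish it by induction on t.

n₀ = 31

At t = 30: 1073741824 < 1336500000, so the inequality fails and n₀ ≥ 31. We prove 2^t ≥ 55t^5 for all t ≥ 31.
For the base case t = 31: 2^t = 2147483648 and 55t^5 = 1574603305, so 2147483648 ≥ 1574603305.
Inductive step: assume the claim holds for t = k, so 2^k ≥ 55k^5.
Then 2^(k + 1) = 2·(2^k) ≥ 2·(55k^5).
Also, for k ≥ 31 we have 2·(55k^5) ≥ 55(k+1)^5, since 2 ≥ (1 + 1/k)^5 for all k ≥ 31.
Combining, 2^(k + 1) ≥ 55(k+1)^5.
This completes the induction.
Hence the smallest such n₀ is 31.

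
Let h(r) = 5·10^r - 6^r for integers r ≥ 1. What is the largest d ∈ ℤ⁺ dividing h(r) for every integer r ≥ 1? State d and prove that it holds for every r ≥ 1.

Computing the first values: h(1) = 44 and h(2) = 464; gcd(44, 464) = 4, so d ≤ 4.
We prove 4 | 5·10^r - 6^r for all r ≥ 1 by induction on r.
Base case (r = 1): h(1) = 44 = 4·(11), so 4 | h(1).
Inductive step: assume the claim holds for r = p, i.e. 4 | h(p). Then
h(p+1) − 10·h(p) = (5·10^(p+1) - 6^(p+1)) − 10·(5·10^p - 6^p) = (-1)·6^p·(6 − 10) = (4)·6^p. Since 4 | h(p) by the inductive hypothesis, 4 | 10·h(p); and 4 | 4 since 4 = 4·1. Therefore 4 | h(p+1).
This completes the induction.
Therefore the largest such d is 4.

d = 4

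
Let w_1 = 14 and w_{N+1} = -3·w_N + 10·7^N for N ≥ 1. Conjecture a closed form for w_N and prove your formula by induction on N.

w_N = 7(-3)^(N - 1) + 7^N

Computing the first terms: w_1 = 14, w_2 = 28, w_3 = 406. This suggests w_N = 7(-3)^(N - 1) + 7^N.
Base case (N = 1): the formula gives 14 = 14 = w_1.
Inductive step: assume the claim holds for N = j, so w_j = 7(-3)^(j - 1) + 7^j.
Then w_{j+1} = -3·w_j + 10·7^j = -3·(7(-3)^(j - 1) + 7^j) + 10·7^j = 7(-3)^j + 7^(j + 1) = 7(-3)^((j+1) - 1) + 7^(j+1),
which is the claimed formula at N = j+1.
By induction, the statement is established for all N ≥ 1.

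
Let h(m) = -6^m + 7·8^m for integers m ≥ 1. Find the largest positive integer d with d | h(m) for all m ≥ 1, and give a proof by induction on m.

Computing the first values: h(1) = 50 and h(2) = 412; gcd(50, 412) = 2, so d ≤ 2.
We prove 2 | -6^m + 7·8^m for all m ≥ 1 by induction on m.
For the base case m = 1: h(1) = 50 = 2·(25), so 2 | h(1).
Suppose the result is true for m = k, i.e. 2 | h(k). Then
h(k+1) − 8·h(k) = (-6^(k+1) + 7·8^(k+1)) − 8·(-6^k + 7·8^k) = (-1)·6^k·(6 − 8) = (2)·6^k. Since 2 | h(k) by the inductive hypothesis, 2 | 8·h(k); and 2 | 2 since 2 = 2·1. Therefore 2 | h(k+1).
By induction, the statement is established for all m ≥ 1.
Therefore the largest such d is 2.

d = 2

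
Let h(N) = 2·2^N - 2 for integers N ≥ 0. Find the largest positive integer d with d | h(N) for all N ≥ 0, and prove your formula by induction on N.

Computing the first values: h(0) = 0 and h(1) = 2; gcd(0, 2) = 2, so d ≤ 2.
We prove 2 | 2·2^N - 2 for all N ≥ 0 by induction on N.
For the base case N = 0: h(0) = 0 = 2·(0), so 2 | h(0).
Suppose the result is true for N = m, i.e. 2 | h(m). Then
h(m+1) = 2·2^(m+1) - 2 = 2·(2·2^m - 2) + 2 = 2·h(m) + 2. The first term is divisible by 2 by the inductive hypothesis, and 2 is divisible by 2. Hence 2 | h(m+1).
By induction, the statement is established for all N ≥ 0.
Therefore the largest such d is 2.

d = 2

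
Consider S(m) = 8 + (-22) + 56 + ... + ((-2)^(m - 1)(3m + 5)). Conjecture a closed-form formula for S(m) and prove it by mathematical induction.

We claim S(m) = -(-2)^m(m + 2) + 2 for all m ≥ 1.
For the base case m = 1: S(1) = 8, and the closed form gives 8. They agree.
Suppose the result is true for m = r, so S(r) = -(-2)^r(r + 2) + 2.
Then S(r+1) = S(r) + ((-2)^r(3r + 8)) = (-(-2)^r(r + 2) + 2) + ((-2)^r(3r + 8)).
Simplifying, S(r+1) = 2(-2)^r·r + 6(-2)^r + 2 = -(-2)^(r+1)((r+1) + 2) + 2,
which is the closed form with m = r+1.
This completes the induction.

S(m) = -(-2)^m(m + 2) + 2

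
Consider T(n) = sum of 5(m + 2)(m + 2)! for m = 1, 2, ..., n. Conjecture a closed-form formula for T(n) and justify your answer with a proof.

We claim T(n) = 5(n + 3)! - 30 for all n ≥ 1.
For the base case n = 1: T(1) = 90, and the closed form gives 90. They agree.
For the inductive step, assume it holds for an arbitrary m ≥ 1, so T(m) = 5(m + 3)! - 30.
Then T(m+1) = T(m) + (5(m + 3)(m + 3)!) = (5(m + 3)! - 30) + (5(m + 3)(m + 3)!).
Simplifying, T(m+1) = 5((m+1) + 3)! - 30,
which is the closed form with n = m+1.
By induction, the statement is established for all n ≥ 1.

T(n) = 5(n + 3)! - 30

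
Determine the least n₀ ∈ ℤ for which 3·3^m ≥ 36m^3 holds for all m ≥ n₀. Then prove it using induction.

n₀ = 8

At m = 7: 6561 < 12348, so the inequality fails and n₀ ≥ 8. We prove 3·3^m ≥ 36m^3 for all m ≥ 8.
For the base case m = 8: 3·3^m = 19683 and 36m^3 = 18432, so 19683 ≥ 18432.
For the inductive step, assume it holds for an arbitrary r ≥ 8, so 3·3^r ≥ 36r^3.
Then 3·3^(r + 1) = 3·(3·3^r) ≥ 3·(36r^3).
Also, for r ≥ 8 we have 3·(36r^3) ≥ 36(r+1)^3, since 3 ≥ (1 + 1/r)^3 for all r ≥ 8.
Combining, 3·3^(r + 1) ≥ 36(r+1)^3.
By induction, the statement is established for all m ≥ 8.
Hence the smallest such n₀ is 8.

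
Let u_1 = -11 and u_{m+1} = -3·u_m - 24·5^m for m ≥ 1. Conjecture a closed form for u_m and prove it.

Computing the first terms: u_1 = -11, u_2 = -87, u_3 = -339. This suggests u_m = 4(-3)^(m - 1) - 3·5^m.
For the base case m = 1: the formula gives -11 = -11 = u_1.
Suppose the result is true for m = p, so u_p = 4(-3)^(p - 1) - 3·5^p.
Then u_{p+1} = -3·u_p - 24·5^p = -3·(4(-3)^(p - 1) - 3·5^p) - 24·5^p = 4(-3)^p - 3·5^(p + 1) = 4(-3)^((p+1) - 1) - 3·5^(p+1),
which is the claimed formula at m = p+1.
By the principle of mathematical induction, the result holds for all m ≥ 1.

u_m = 4(-3)^(m - 1) - 3·5^m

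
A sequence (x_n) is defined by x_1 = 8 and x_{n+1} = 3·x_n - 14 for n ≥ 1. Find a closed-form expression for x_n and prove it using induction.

x_n = 3^(n - 1) + 7

Computing the first terms: x_1 = 8, x_2 = 10, x_3 = 16. This suggests x_n = 3^(n - 1) + 7.
Base case (n = 1): the formula gives 8 = 8 = x_1.
Inductive step: suppose the statement holds for some m ≥ 1, so x_m = 3^(m - 1) + 7.
Then x_{m+1} = 3·x_m - 14 = 3·(3^(m - 1) + 7) - 14 = 3^m + 7 = 3^((m+1) - 1) + 7,
which is the claimed formula at n = m+1.
Hence, by induction on n, the claim holds for every n ≥ 1.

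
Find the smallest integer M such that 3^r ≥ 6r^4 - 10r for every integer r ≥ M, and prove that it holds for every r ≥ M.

M = 11

At r = 10: 59049 < 59900, so the inequality fails and M ≥ 11. We prove 3^r ≥ 6r^4 - 10r for all r ≥ 11.
Base case (r = 11): 3^r = 177147 and 6r^4 - 10r = 87736, so 177147 ≥ 87736.
Inductive step: assume the claim holds for r = p, so 3^p ≥ 6p^4 - 10p.
Then 3^(p + 1) = 3·(3^p) ≥ 3·(6p^4 - 10p).
Also, for p ≥ 11 we have 3·(6p^4 - 10p) ≥ 6(p+1)^4 - 10(p+1), since 3·(6p^4 - 10p) − (6(p+1)^4 - 10(p+1)) = 12p^4 - 24p^3 - 36p^2 - 44p + 4, which is nonnegative for all p ≥ 11.
Combining, 3^(p + 1) ≥ 6(p+1)^4 - 10(p+1).
Hence, by induction on r, the claim holds for every r ≥ 11.
Hence the smallest such M is 11.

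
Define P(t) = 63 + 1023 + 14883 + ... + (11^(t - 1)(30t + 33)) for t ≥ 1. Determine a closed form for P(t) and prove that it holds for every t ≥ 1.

We claim P(t) = 3·11^t(t + 1) - 3 for all t ≥ 1.
When t = 1: P(1) = 63, and the closed form gives 63. They agree.
For the inductive step, assume it holds for an arbitrary k ≥ 1, so P(k) = 3·11^k(k + 1) - 3.
Then P(k+1) = P(k) + (11^k(30k + 63)) = (3·11^k(k + 1) - 3) + (11^k(30k + 63)).
Simplifying, P(k+1) = 33·11^k·k + 66·11^k - 3 = 3·11^(k+1)((k+1) + 1) - 3,
which is the closed form with t = k+1.
Hence, by induction on t, the claim holds for every t ≥ 1.

P(t) = 3·11^t(t + 1) - 3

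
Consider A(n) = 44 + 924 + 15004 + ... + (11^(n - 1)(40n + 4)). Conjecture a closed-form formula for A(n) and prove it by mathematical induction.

A(n) = 4·11^n·n

We claim A(n) = 4·11^n·n for all n ≥ 1.
Base step (n = 1): A(1) = 44, and the closed form gives 44. They agree.
Suppose the result is true for n = j, so A(j) = 4·11^j·j.
Then A(j+1) = A(j) + (11^j(40j + 44)) = (4·11^j·j) + (11^j(40j + 44)).
Simplifying, A(j+1) = 44·11^j(j + 1) = 4·11^(j+1)·(j+1),
which is the closed form with n = j+1.
This completes the induction.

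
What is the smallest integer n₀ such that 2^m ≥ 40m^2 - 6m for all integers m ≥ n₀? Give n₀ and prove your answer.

At m = 12: 4096 < 5688, so the inequality fails and n₀ ≥ 13. We prove 2^m ≥ 40m^2 - 6m for all m ≥ 13.
For the base case m = 13: 2^m = 8192 and 40m^2 - 6m = 6682, so 8192 ≥ 6682.
For the inductive step, assume it holds for an arbitrary i ≥ 13, so 2^i ≥ 40i^2 - 6i.
Then 2^(i + 1) = 2·(2^i) ≥ 2·(40i^2 - 6i).
Also, for i ≥ 13 we have 2·(40i^2 - 6i) ≥ 40(i+1)^2 - 6(i+1), since 2·(40i^2 - 6i) − (40(i+1)^2 - 6(i+1)) = 40i^2 - 86i - 34, which is nonnegative for all i ≥ 13.
Combining, 2^(i + 1) ≥ 40(i+1)^2 - 6(i+1).
By induction, the statement is established for all m ≥ 13.
Hence the smallest such n₀ is 13.

n₀ = 13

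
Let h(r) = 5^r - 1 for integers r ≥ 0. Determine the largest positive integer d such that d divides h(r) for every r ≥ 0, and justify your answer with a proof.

d = 4

Computing the first values: h(0) = 0 and h(1) = 4; gcd(0, 4) = 4, so d ≤ 4.
We prove 4 | 5^r - 1 for all r ≥ 0 by induction on r.
Base case (r = 0): h(0) = 0 = 4·(0), so 4 | h(0).
For the inductive step, assume it holds for an arbitrary i ≥ 0, i.e. 4 | h(i). Then
h(i+1) = 5^(i+1) - 1 = 5·(5^i - 1) + 4 = 5·h(i) + 4. The first term is divisible by 4 by the inductive hypothesis, and 4 is divisible by 4. Hence 4 | h(i+1).
By induction, the statement is established for all r ≥ 0.
Therefore the largest such d is 4.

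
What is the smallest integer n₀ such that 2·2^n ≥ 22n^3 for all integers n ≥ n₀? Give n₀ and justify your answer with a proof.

At n = 15: 65536 < 74250, so the inequality fails and n₀ ≥ 16. We prove 2·2^n ≥ 22n^3 for all n ≥ 16.
When n = 16: 2·2^n = 131072 and 22n^3 = 90112, so 131072 ≥ 90112.
Suppose the result is true for n = i, so 2·2^i ≥ 22i^3.
Then 2·2^(i + 1) = 2·(2·2^i) ≥ 2·(22i^3).
Also, for i ≥ 16 we have 2·(22i^3) ≥ 22(i+1)^3, since 2 ≥ (1 + 1/i)^3 for all i ≥ 16.
Combining, 2·2^(i + 1) ≥ 22(i+1)^3.
By induction, the statement is established for all n ≥ 16.
Hence the smallest such n₀ is 16.

n₀ = 16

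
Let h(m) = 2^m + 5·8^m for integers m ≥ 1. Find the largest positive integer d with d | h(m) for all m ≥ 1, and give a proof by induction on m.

Computing the first values: h(1) = 42 and h(2) = 324; gcd(42, 324) = 6, so d ≤ 6.
We prove 6 | 2^m + 5·8^m for all m ≥ 1 by induction on m.
Base case (m = 1): h(1) = 42 = 6·(7), so 6 | h(1).
Suppose the result is true for m = k, i.e. 6 | h(k). Then
h(k+1) − 8·h(k) = (2^(k+1) + 5·8^(k+1)) − 8·(2^k + 5·8^k) = (1)·2^k·(2 − 8) = (-6)·2^k. Since 6 | h(k) by the inductive hypothesis, 6 | 8·h(k); and 6 | -6 since -6 = 6·-1. Therefore 6 | h(k+1).
This completes the induction.
Therefore the largest such d is 6.

d = 6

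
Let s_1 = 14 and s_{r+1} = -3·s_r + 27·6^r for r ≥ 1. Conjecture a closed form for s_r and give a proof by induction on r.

s_r = -4(-3)^(r - 1) + 3·6^r

Computing the first terms: s_1 = 14, s_2 = 120, s_3 = 612. This suggests s_r = -4(-3)^(r - 1) + 3·6^r.
When r = 1: the formula gives 14 = 14 = s_1.
Inductive step: assume the claim holds for r = m, so s_m = -4(-3)^(m - 1) + 3·6^m.
Then s_{m+1} = -3·s_m + 27·6^m = -3·(-4(-3)^(m - 1) + 3·6^m) + 27·6^m = -4(-3)^m + 3·6^(m + 1) = -4(-3)^((m+1) - 1) + 3·6^(m+1),
which is the claimed formula at r = m+1.
By the principle of mathematical induction, the result holds for all r ≥ 1.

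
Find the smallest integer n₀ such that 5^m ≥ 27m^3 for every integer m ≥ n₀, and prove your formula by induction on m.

At m = 5: 3125 < 3375, so the inequality fails and n₀ ≥ 6. We prove 5^m ≥ 27m^3 for all m ≥ 6.
Base case (m = 6): 5^m = 15625 and 27m^3 = 5832, so 15625 ≥ 5832.
Suppose the result is true for m = k, so 5^k ≥ 27k^3.
Then 5^(k + 1) = 5·(5^k) ≥ 5·(27k^3).
Also, for k ≥ 6 we have 5·(27k^3) ≥ 27(k+1)^3, since 5 ≥ (1 + 1/k)^3 for all k ≥ 6.
Combining, 5^(k + 1) ≥ 27(k+1)^3.
Hence, by induction on m, the claim holds for every m ≥ 6.
Hence the smallest such n₀ is 6.

n₀ = 6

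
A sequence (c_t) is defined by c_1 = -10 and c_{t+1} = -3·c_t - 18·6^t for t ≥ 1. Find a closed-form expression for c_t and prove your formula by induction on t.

c_t = 2(-3)^(t - 1) - 2·6^t

Computing the first terms: c_1 = -10, c_2 = -78, c_3 = -414. This suggests c_t = 2(-3)^(t - 1) - 2·6^t.
Base case (t = 1): the formula gives -10 = -10 = c_1.
For the inductive step, assume it holds for an arbitrary i ≥ 1, so c_i = 2(-3)^(i - 1) - 2·6^i.
Then c_{i+1} = -3·c_i - 18·6^i = -3·(2(-3)^(i - 1) - 2·6^i) - 18·6^i = 2(-3)^i - 2·6^(i + 1) = 2(-3)^((i+1) - 1) - 2·6^(i+1),
which is the claimed formula at t = i+1.
This completes the induction.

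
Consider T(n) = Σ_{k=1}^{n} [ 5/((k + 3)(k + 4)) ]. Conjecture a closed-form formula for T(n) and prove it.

T(n) = 5n/(4(n + 4))

We claim T(n) = 5n/(4(n + 4)) for all n ≥ 1.
Base case (n = 1): T(1) = 1/4, and the closed form gives 1/4. They agree.
For the inductive step, assume it holds for an arbitrary k ≥ 1, so T(k) = 5k/(4(k + 4)).
Then T(k+1) = T(k) + (5/((k + 4)(k + 5))) = (5k/(4(k + 4))) + (5/((k + 4)(k + 5))).
Simplifying, T(k+1) = 5(k + 1)/(4(k + 5)) = 5(k+1)/(4((k+1) + 4)),
which is the closed form with n = k+1.
This completes the induction.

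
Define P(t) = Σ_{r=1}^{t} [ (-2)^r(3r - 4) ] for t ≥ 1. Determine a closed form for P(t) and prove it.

P(t) = 2(-2)^t(t - 1) + 2

We claim P(t) = 2(-2)^t(t - 1) + 2 for all t ≥ 1.
Base case (t = 1): P(1) = 2, and the closed form gives 2. They agree.
For the inductive step, assume it holds for an arbitrary r ≥ 1, so P(r) = 2(-2)^r(r - 1) + 2.
Then P(r+1) = P(r) + ((-2)^(r + 1)(3r - 1)) = (2(-2)^r(r - 1) + 2) + ((-2)^(r + 1)(3r - 1)).
Simplifying, P(r+1) = -4(-2)^r·r + 2 = 2(-2)^(r+1)((r+1) - 1) + 2,
which is the closed form with t = r+1.
Hence, by induction on t, the claim holds for every t ≥ 1.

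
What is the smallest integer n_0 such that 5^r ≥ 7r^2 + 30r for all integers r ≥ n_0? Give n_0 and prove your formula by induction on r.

n_0 = 4

At r = 3: 125 < 153, so the inequality fails and n_0 ≥ 4. We prove 5^r ≥ 7r^2 + 30r for all r ≥ 4.
Base step (r = 4): 5^r = 625 and 7r^2 + 30r = 232, so 625 ≥ 232.
Inductive step: assume the claim holds for r = p, so 5^p ≥ 7p^2 + 30p.
Then 5^(p + 1) = 5·(5^p) ≥ 5·(7p^2 + 30p).
Also, for p ≥ 4 we have 5·(7p^2 + 30p) ≥ 7(p+1)^2 + 30(p+1), since 5·(7p^2 + 30p) − (7(p+1)^2 + 30(p+1)) = 28p^2 + 106p - 37, which is nonnegative for all p ≥ 4.
Combining, 5^(p + 1) ≥ 7(p+1)^2 + 30(p+1).
By the principle of mathematical induction, the result holds for all r ≥ 4.
Hence the smallest such n_0 is 4.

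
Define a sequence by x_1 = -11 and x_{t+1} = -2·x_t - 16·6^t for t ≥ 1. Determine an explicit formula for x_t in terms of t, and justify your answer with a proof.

x_t = (-2)^(t - 1) - 2·6^t

Computing the first terms: x_1 = -11, x_2 = -74, x_3 = -428. This suggests x_t = (-2)^(t - 1) - 2·6^t.
When t = 1: the formula gives -11 = -11 = x_1.
For the inductive step, assume it holds for an arbitrary j ≥ 1, so x_j = (-2)^(j - 1) - 2·6^j.
Then x_{j+1} = -2·x_j - 16·6^j = -2·((-2)^(j - 1) - 2·6^j) - 16·6^j = (-2)^j - 2·6^(j + 1) = (-2)^((j+1) - 1) - 2·6^(j+1),
which is the claimed formula at t = j+1.
This completes the induction.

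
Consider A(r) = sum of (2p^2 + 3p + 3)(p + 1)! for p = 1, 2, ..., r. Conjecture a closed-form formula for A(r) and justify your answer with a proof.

A(r) = (2r + 1)(r + 2)! - 2

We claim A(r) = (2r + 1)(r + 2)! - 2 for all r ≥ 1.
Base step (r = 1): A(1) = 16, and the closed form gives 16. They agree.
Suppose the result is true for r = p, so A(p) = (2p + 1)(p + 2)! - 2.
Then A(p+1) = A(p) + ((2p^2 + 7p + 8)(p + 2)!) = ((2p + 1)(p + 2)! - 2) + ((2p^2 + 7p + 8)(p + 2)!).
Simplifying, A(p+1) = (2(p+1) + 1)((p+1) + 2)! - 2,
which is the closed form with r = p+1.
This completes the induction.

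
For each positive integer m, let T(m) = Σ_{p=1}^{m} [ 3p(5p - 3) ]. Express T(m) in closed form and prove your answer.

T(m) = m(m + 1)(5m - 2)

We claim T(m) = m(m + 1)(5m - 2) for all m ≥ 1.
Base step (m = 1): T(1) = 6, and the closed form gives 6. They agree.
Suppose the result is true for m = p, so T(p) = p(5p^2 + 3p - 2).
Then T(p+1) = T(p) + (3(p + 1)(5p + 2)) = (p(5p^2 + 3p - 2)) + (3(p + 1)(5p + 2)).
Simplifying, T(p+1) = (p + 1)(p + 2)(5p + 3) = (p+1)((p+1) + 1)(5(p+1) - 2),
which is the closed form with m = p+1.
By the principle of mathematical induction, the result holds for all m ≥ 1.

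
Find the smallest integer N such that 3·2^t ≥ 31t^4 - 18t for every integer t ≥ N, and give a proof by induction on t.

N = 21

At t = 20: 3145728 < 4959640, so the inequality fails and N ≥ 21. We prove 3·2^t ≥ 31t^4 - 18t for all t ≥ 21.
For the base case t = 21: 3·2^t = 6291456 and 31t^4 - 18t = 6028533, so 6291456 ≥ 6028533.
Inductive step: suppose the statement holds for some p ≥ 21, so 3·2^p ≥ 31p^4 - 18p.
Then 3·2^(p + 1) = 2·(3·2^p) ≥ 2·(31p^4 - 18p).
Also, for p ≥ 21 we have 2·(31p^4 - 18p) ≥ 31(p+1)^4 - 18(p+1), since 2·(31p^4 - 18p) − (31(p+1)^4 - 18(p+1)) = 31p^4 - 124p^3 - 186p^2 - 142p - 13, which is nonnegative for all p ≥ 21.
Combining, 3·2^(p + 1) ≥ 31(p+1)^4 - 18(p+1).
By the principle of mathematical induction, the result holds for all t ≥ 21.
Hence the smallest such N is 21.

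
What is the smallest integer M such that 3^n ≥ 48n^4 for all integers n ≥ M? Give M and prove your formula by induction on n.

At n = 12: 531441 < 995328, so the inequality fails and M ≥ 13. We prove 3^n ≥ 48n^4 for all n ≥ 13.
For the base case n = 13: 3^n = 1594323 and 48n^4 = 1370928, so 1594323 ≥ 1370928.
Inductive step: suppose the statement holds for some k ≥ 13, so 3^k ≥ 48k^4.
Then 3^(k + 1) = 3·(3^k) ≥ 3·(48k^4).
Also, for k ≥ 13 we have 3·(48k^4) ≥ 48(k+1)^4, since 3 ≥ (1 + 1/k)^4 for all k ≥ 13.
Combining, 3^(k + 1) ≥ 48(k+1)^4.
This completes the induction.
Hence the smallest such M is 13.

M = 13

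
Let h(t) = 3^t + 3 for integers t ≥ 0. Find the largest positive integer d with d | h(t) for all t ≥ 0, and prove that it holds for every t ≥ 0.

Computing the first values: h(0) = 4 and h(1) = 6; gcd(4, 6) = 2, so d ≤ 2.
We prove 2 | 3^t + 3 for all t ≥ 0 by induction on t.
When t = 0: h(0) = 4 = 2·(2), so 2 | h(0).
Suppose the result is true for t = i, i.e. 2 | h(i). Then
h(i+1) = 3^(i+1) + 3 = 3·(3^i + 3) - 6 = 3·h(i) - 6. The first term is divisible by 2 by the inductive hypothesis, and -6 is divisible by 2. Hence 2 | h(i+1).
By induction, the statement is established for all t ≥ 0.
Therefore the largest such d is 2.

d = 2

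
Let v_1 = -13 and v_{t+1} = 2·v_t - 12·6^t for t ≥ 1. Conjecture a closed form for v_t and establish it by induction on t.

Computing the first terms: v_1 = -13, v_2 = -98, v_3 = -628. This suggests v_t = 5·2^(t - 1) - 3·6^t.
Base step (t = 1): the formula gives -13 = -13 = v_1.
Inductive step: assume the claim holds for t = k, so v_k = 5·2^(k - 1) - 3·6^k.
Then v_{k+1} = 2·v_k - 12·6^k = 2·(5·2^(k - 1) - 3·6^k) - 12·6^k = 5·2^k - 3·6^(k + 1) = 5·2^((k+1) - 1) - 3·6^(k+1),
which is the claimed formula at t = k+1.
This completes the induction.

v_t = 5·2^(t - 1) - 3·6^t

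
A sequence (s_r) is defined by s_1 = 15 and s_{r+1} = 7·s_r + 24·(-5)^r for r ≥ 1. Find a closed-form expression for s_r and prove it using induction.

Computing the first terms: s_1 = 15, s_2 = -15, s_3 = 495. This suggests s_r = -2(-5)^r + 5·7^(r - 1).
Base case (r = 1): the formula gives 15 = 15 = s_1.
Inductive step: assume the claim holds for r = p, so s_p = -2(-5)^p + 5·7^(p - 1).
Then s_{p+1} = 7·s_p + 24·(-5)^p = 7·(-2(-5)^p + 5·7^(p - 1)) + 24·(-5)^p = -2(-5)^(p + 1) + 5·7^p = -2(-5)^(p+1) + 5·7^((p+1) - 1),
which is the claimed formula at r = p+1.
Hence, by induction on r, the claim holds for every r ≥ 1.

s_r = -2(-5)^r + 5·7^(r - 1)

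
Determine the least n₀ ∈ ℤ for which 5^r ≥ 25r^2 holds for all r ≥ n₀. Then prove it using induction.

n₀ = 4

At r = 3: 125 < 225, so the inequality fails and n₀ ≥ 4. We prove 5^r ≥ 25r^2 for all r ≥ 4.
Base step (r = 4): 5^r = 625 and 25r^2 = 400, so 625 ≥ 400.
For the inductive step, assume it holds for an arbitrary k ≥ 4, so 5^k ≥ 25k^2.
Then 5^(k + 1) = 5·(5^k) ≥ 5·(25k^2).
Also, for k ≥ 4 we have 5·(25k^2) ≥ 25(k+1)^2, since 5 ≥ (1 + 1/k)^2 for all k ≥ 4.
Combining, 5^(k + 1) ≥ 25(k+1)^2.
By induction, the statement is established for all r ≥ 4.
Hence the smallest such n₀ is 4.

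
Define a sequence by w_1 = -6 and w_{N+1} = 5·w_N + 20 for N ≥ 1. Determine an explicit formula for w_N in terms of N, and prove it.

w_N = -5^(N - 1) - 5

Computing the first terms: w_1 = -6, w_2 = -10, w_3 = -30. This suggests w_N = -5^(N - 1) - 5.
For the base case N = 1: the formula gives -6 = -6 = w_1.
For the inductive step, assume it holds for an arbitrary r ≥ 1, so w_r = -5^(r - 1) - 5.
Then w_{r+1} = 5·w_r + 20 = 5·(-5^(r - 1) - 5) + 20 = -5^r - 5 = -5^((r+1) - 1) - 5,
which is the claimed formula at N = r+1.
By induction, the statement is established for all N ≥ 1.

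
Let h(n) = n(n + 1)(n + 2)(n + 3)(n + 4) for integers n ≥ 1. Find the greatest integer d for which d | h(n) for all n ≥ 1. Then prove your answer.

d = 120

Computing the first values: h(1) = 120 and h(2) = 720; gcd(120, 720) = 120, so d ≤ 120.
We prove 120 | n(n + 1)(n + 2)(n + 3)(n + 4) for all n ≥ 1 by induction on n.
Base case (n = 1): h(1) = 120 = 120·(1), so 120 | h(1).
For the inductive step, assume it holds for an arbitrary m ≥ 1, i.e. 120 | h(m). Then
h(m+1) − h(m) = (m+1)·(m+2)·(m+3)·(m+4)·(m+5) − m·(m+1)·(m+2)·(m+3)·(m+4) = (m+1)·(m+2)·(m+3)·(m+4)·[(m+5) − m] = 5·(m+1)·(m+2)·(m+3)·(m+4). The product of 4 consecutive integers is divisible by (4)! = 24, so h(m+1) − h(m) is divisible by 5·24 = 120. By the inductive hypothesis 120 | h(m), hence 120 | h(m+1).
By the principle of mathematical induction, the result holds for all n ≥ 1.
Therefore the largest such d is 120.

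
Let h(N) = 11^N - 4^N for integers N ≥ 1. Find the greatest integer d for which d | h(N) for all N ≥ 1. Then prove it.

Computing the first values: h(1) = 7 and h(2) = 105; gcd(7, 105) = 7, so d ≤ 7.
We prove 7 | 11^N - 4^N for all N ≥ 1 by induction on N.
When N = 1: h(1) = 7 = 7·(1), so 7 | h(1).
Inductive step: suppose the statement holds for some k ≥ 1, i.e. 7 | h(k). Then
11^{k+1} − 4^{k+1} = 11·11^k − 4·4^k = 11·(11^k − 4^k) + (7)·4^k. The first term is divisible by 7 by the inductive hypothesis, and the second term (7)·4^k is divisible by 7 since 7 | 7. Hence 7 | h(k+1).
Hence, by induction on N, the claim holds for every N ≥ 1.
Therefore the largest such d is 7.

d = 7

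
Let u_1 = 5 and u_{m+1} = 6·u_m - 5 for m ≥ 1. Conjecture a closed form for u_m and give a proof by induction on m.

u_m = 4·6^(m - 1) + 1

Computing the first terms: u_1 = 5, u_2 = 25, u_3 = 145. This suggests u_m = 4·6^(m - 1) + 1.
For the base case m = 1: the formula gives 5 = 5 = u_1.
Suppose the result is true for m = p, so u_p = 4·6^(p - 1) + 1.
Then u_{p+1} = 6·u_p - 5 = 6·(4·6^(p - 1) + 1) - 5 = 4·6^p + 1 = 4·6^((p+1) - 1) + 1,
which is the claimed formula at m = p+1.
This completes the induction.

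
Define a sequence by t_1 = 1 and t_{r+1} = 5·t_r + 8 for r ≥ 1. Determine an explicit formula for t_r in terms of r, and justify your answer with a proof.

Computing the first terms: t_1 = 1, t_2 = 13, t_3 = 73. This suggests t_r = 3·5^(r - 1) - 2.
Base case (r = 1): the formula gives 1 = 1 = t_1.
Inductive step: assume the claim holds for r = m, so t_m = 3·5^(m - 1) - 2.
Then t_{m+1} = 5·t_m + 8 = 5·(3·5^(m - 1) - 2) + 8 = 3·5^m - 2 = 3·5^((m+1) - 1) - 2,
which is the claimed formula at r = m+1.
This completes the induction.

t_r = 3·5^(r - 1) - 2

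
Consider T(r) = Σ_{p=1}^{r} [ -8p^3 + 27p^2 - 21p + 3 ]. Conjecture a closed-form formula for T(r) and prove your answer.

We claim T(r) = -r(2r^3 - 5r^2 - r + 3) for all r ≥ 1.
When r = 1: T(1) = 1, and the closed form gives 1. They agree.
Inductive step: assume the claim holds for r = p, so T(p) = p(-2p^3 + 5p^2 + p - 3).
Then T(p+1) = T(p) + (-8p^3 + 3p^2 + 9p + 1) = (p(-2p^3 + 5p^2 + p - 3)) + (-8p^3 + 3p^2 + 9p + 1).
Simplifying, T(p+1) = -(p + 1)(2p^3 + p^2 - 5p - 1) = -(p+1)(2(p+1)^3 - 5(p+1)^2 - (p+1) + 3),
which is the closed form with r = p+1.
By induction, the statement is established for all r ≥ 1.

T(r) = -r(2r^3 - 5r^2 - r + 3)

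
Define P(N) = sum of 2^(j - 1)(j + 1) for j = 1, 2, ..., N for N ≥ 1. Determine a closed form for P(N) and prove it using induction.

P(N) = 2^N·N

We claim P(N) = 2^N·N for all N ≥ 1.
When N = 1: P(1) = 2, and the closed form gives 2. They agree.
Suppose the result is true for N = j, so P(j) = 2^j·j.
Then P(j+1) = P(j) + (2^j(j + 2)) = (2^j·j) + (2^j(j + 2)).
Simplifying, P(j+1) = 2^(j + 1)(j + 1) = 2^(j+1)·(j+1),
which is the closed form with N = j+1.
By induction, the statement is established for all N ≥ 1.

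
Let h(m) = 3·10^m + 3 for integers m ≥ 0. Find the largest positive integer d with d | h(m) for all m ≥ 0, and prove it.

d = 3

Computing the first values: h(0) = 6 and h(1) = 33; gcd(6, 33) = 3, so d ≤ 3.
We prove 3 | 3·10^m + 3 for all m ≥ 0 by induction on m.
Base case (m = 0): h(0) = 6 = 3·(2), so 3 | h(0).
Inductive step: suppose the statement holds for some p ≥ 0, i.e. 3 | h(p). Then
h(p+1) = 3·10^(p+1) + 3 = 10·(3·10^p + 3) - 27 = 10·h(p) - 27. The first term is divisible by 3 by the inductive hypothesis, and -27 is divisible by 3. Hence 3 | h(p+1).
By the principle of mathematical induction, the result holds for all m ≥ 0.
Therefore the largest such d is 3.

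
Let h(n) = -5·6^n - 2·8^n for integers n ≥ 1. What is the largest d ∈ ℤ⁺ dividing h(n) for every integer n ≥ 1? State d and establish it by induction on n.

Computing the first values: h(1) = -46 and h(2) = -308; gcd(-46, -308) = 2, so d ≤ 2.
We prove 2 | -5·6^n - 2·8^n for all n ≥ 1 by induction on n.
Base case (n = 1): h(1) = -46 = 2·(-23), so 2 | h(1).
For the inductive step, assume it holds for an arbitrary j ≥ 1, i.e. 2 | h(j). Then
h(j+1) − 8·h(j) = (-5·6^(j+1) - 2·8^(j+1)) − 8·(-5·6^j - 2·8^j) = (-5)·6^j·(6 − 8) = (10)·6^j. Since 2 | h(j) by the inductive hypothesis, 2 | 8·h(j); and 2 | 10 since 10 = 2·5. Therefore 2 | h(j+1).
By induction, the statement is established for all n ≥ 1.
Therefore the largest such d is 2.

d = 2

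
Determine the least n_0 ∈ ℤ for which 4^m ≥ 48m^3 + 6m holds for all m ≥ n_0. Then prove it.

At m = 7: 16384 < 16506, so the inequality fails and n_0 ≥ 8. We prove 4^m ≥ 48m^3 + 6m for all m ≥ 8.
Base step (m = 8): 4^m = 65536 and 48m^3 + 6m = 24624, so 65536 ≥ 24624.
Suppose the result is true for m = j, so 4^j ≥ 48j^3 + 6j.
Then 4^(j + 1) = 4·(4^j) ≥ 4·(48j^3 + 6j).
Also, for j ≥ 8 we have 4·(48j^3 + 6j) ≥ 48(j+1)^3 + 6(j+1), since 4·(48j^3 + 6j) − (48(j+1)^3 + 6(j+1)) = 144j^3 - 144j^2 - 126j - 54, which is nonnegative for all j ≥ 8.
Combining, 4^(j + 1) ≥ 48(j+1)^3 + 6(j+1).
This completes the induction.
Hence the smallest such n_0 is 8.

n_0 = 8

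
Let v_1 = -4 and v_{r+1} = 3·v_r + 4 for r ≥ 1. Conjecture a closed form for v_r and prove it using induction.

v_r = -2·3^(r - 1) - 2

Computing the first terms: v_1 = -4, v_2 = -8, v_3 = -20. This suggests v_r = -2·3^(r - 1) - 2.
Base case (r = 1): the formula gives -4 = -4 = v_1.
Inductive step: assume the claim holds for r = i, so v_i = -2·3^(i - 1) - 2.
Then v_{i+1} = 3·v_i + 4 = 3·(-2·3^(i - 1) - 2) + 4 = -2·3^i - 2 = -2·3^((i+1) - 1) - 2,
which is the claimed formula at r = i+1.
By the principle of mathematical induction, the result holds for all r ≥ 1.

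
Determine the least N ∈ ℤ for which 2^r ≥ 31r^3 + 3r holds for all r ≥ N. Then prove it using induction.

N = 18

At r = 17: 131072 < 152354, so the inequality fails and N ≥ 18. We prove 2^r ≥ 31r^3 + 3r for all r ≥ 18.
Base step (r = 18): 2^r = 262144 and 31r^3 + 3r = 180846, so 262144 ≥ 180846.
Inductive step: assume the claim holds for r = j, so 2^j ≥ 31j^3 + 3j.
Then 2^(j + 1) = 2·(2^j) ≥ 2·(31j^3 + 3j).
Also, for j ≥ 18 we have 2·(31j^3 + 3j) ≥ 31(j+1)^3 + 3(j+1), since 2·(31j^3 + 3j) − (31(j+1)^3 + 3(j+1)) = 31j^3 - 93j^2 - 90j - 34, which is nonnegative for all j ≥ 18.
Combining, 2^(j + 1) ≥ 31(j+1)^3 + 3(j+1).
By the principle of mathematical induction, the result holds for all r ≥ 18.
Hence the smallest such N is 18.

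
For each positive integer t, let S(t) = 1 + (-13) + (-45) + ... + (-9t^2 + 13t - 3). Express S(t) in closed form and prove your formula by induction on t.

S(t) = -t(3t^2 - 2t - 2)

We claim S(t) = -t(3t^2 - 2t - 2) for all t ≥ 1.
For the base case t = 1: S(1) = 1, and the closed form gives 1. They agree.
Inductive step: suppose the statement holds for some m ≥ 1, so S(m) = m(-3m^2 + 2m + 2).
Then S(m+1) = S(m) + (-9m^2 - 5m + 1) = (m(-3m^2 + 2m + 2)) + (-9m^2 - 5m + 1).
Simplifying, S(m+1) = -(m + 1)(3m^2 + 4m - 1) = -(m+1)(3(m+1)^2 - 2(m+1) - 2),
which is the closed form with t = m+1.
Hence, by induction on t, the claim holds for every t ≥ 1.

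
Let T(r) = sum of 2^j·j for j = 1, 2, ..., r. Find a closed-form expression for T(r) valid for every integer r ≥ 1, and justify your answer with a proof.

T(r) = 2·2^r(r - 1) + 2

We claim T(r) = 2·2^r(r - 1) + 2 for all r ≥ 1.
Base case (r = 1): T(1) = 2, and the closed form gives 2. They agree.
Inductive step: assume the claim holds for r = j, so T(j) = 2·2^j(j - 1) + 2.
Then T(j+1) = T(j) + (2^(j + 1)(j + 1)) = (2·2^j(j - 1) + 2) + (2^(j + 1)(j + 1)).
Simplifying, T(j+1) = 4·2^j·j + 2 = 2·2^(j+1)((j+1) - 1) + 2,
which is the closed form with r = j+1.
By the principle of mathematical induction, the result holds for all r ≥ 1.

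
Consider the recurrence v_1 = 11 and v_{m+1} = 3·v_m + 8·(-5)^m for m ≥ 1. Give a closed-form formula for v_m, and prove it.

v_m = -(-5)^m + 2·3^m

Computing the first terms: v_1 = 11, v_2 = -7, v_3 = 179. This suggests v_m = -(-5)^m + 2·3^m.
Base case (m = 1): the formula gives 11 = 11 = v_1.
Suppose the result is true for m = i, so v_i = -(-5)^i + 2·3^i.
Then v_{i+1} = 3·v_i + 8·(-5)^i = 3·(-(-5)^i + 2·3^i) + 8·(-5)^i = -(-5)^(i + 1) + 2·3^(i + 1),
which is the claimed formula at m = i+1.
Hence, by induction on m, the claim holds for every m ≥ 1.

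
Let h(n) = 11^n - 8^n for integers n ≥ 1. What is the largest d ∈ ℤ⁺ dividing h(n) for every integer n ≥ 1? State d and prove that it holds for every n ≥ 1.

Computing the first values: h(1) = 3 and h(2) = 57; gcd(3, 57) = 3, so d ≤ 3.
We prove 3 | 11^n - 8^n for all n ≥ 1 by induction on n.
For the base case n = 1: h(1) = 3 = 3·(1), so 3 | h(1).
Suppose the result is true for n = p, i.e. 3 | h(p). Then
11^{p+1} − 8^{p+1} = 11·11^p − 8·8^p = 11·(11^p − 8^p) + (3)·8^p. The first term is divisible by 3 by the inductive hypothesis, and the second term (3)·8^p is divisible by 3 since 3 | 3. Hence 3 | h(p+1).
By the principle of mathematical induction, the result holds for all n ≥ 1.
Therefore the largest such d is 3.

d = 3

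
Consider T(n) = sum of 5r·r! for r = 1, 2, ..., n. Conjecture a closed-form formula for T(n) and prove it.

We claim T(n) = (5n + 5)n! - 5 for all n ≥ 1.
Base case (n = 1): T(1) = 5, and the closed form gives 5. They agree.
For the inductive step, assume it holds for an arbitrary r ≥ 1, so T(r) = (5r + 5)r! - 5.
Then T(r+1) = T(r) + (5(r + 1)(r + 1)!) = ((5r + 5)r! - 5) + (5(r + 1)(r + 1)!).
Simplifying, T(r+1) = (5(r+1) + 5)(r+1)! - 5,
which is the closed form with n = r+1.
This completes the induction.

T(n) = (5n + 5)n! - 5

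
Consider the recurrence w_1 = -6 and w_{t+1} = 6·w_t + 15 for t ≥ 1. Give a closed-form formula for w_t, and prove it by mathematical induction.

Computing the first terms: w_1 = -6, w_2 = -21, w_3 = -111. This suggests w_t = -3·6^(t - 1) - 3.
Base step (t = 1): the formula gives -6 = -6 = w_1.
For the inductive step, assume it holds for an arbitrary k ≥ 1, so w_k = -3·6^(k - 1) - 3.
Then w_{k+1} = 6·w_k + 15 = 6·(-3·6^(k - 1) - 3) + 15 = -3·6^k - 3 = -3·6^((k+1) - 1) - 3,
which is the claimed formula at t = k+1.
Hence, by induction on t, the claim holds for every t ≥ 1.

w_t = -3·6^(t - 1) - 3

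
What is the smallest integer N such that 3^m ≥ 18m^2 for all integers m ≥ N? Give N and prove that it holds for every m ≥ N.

N = 6

At m = 5: 243 < 450, so the inequality fails and N ≥ 6. We prove 3^m ≥ 18m^2 for all m ≥ 6.
Base step (m = 6): 3^m = 729 and 18m^2 = 648, so 729 ≥ 648.
For the inductive step, assume it holds for an arbitrary r ≥ 6, so 3^r ≥ 18r^2.
Then 3^(r + 1) = 3·(3^r) ≥ 3·(18r^2).
Also, for r ≥ 6 we have 3·(18r^2) ≥ 18(r+1)^2, since 3 ≥ (1 + 1/r)^2 for all r ≥ 6.
Combining, 3^(r + 1) ≥ 18(r+1)^2.
Hence, by induction on m, the claim holds for every m ≥ 6.
Hence the smallest such N is 6.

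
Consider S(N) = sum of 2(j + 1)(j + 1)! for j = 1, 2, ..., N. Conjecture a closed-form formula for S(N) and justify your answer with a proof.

We claim S(N) = 2(N + 2)! - 4 for all N ≥ 1.
For the base case N = 1: S(1) = 8, and the closed form gives 8. They agree.
Inductive step: assume the claim holds for N = j, so S(j) = 2(j + 2)! - 4.
Then S(j+1) = S(j) + (2(j + 2)(j + 2)!) = (2(j + 2)! - 4) + (2(j + 2)(j + 2)!).
Simplifying, S(j+1) = 2((j+1) + 2)! - 4,
which is the closed form with N = j+1.
By induction, the statement is established for all N ≥ 1.

S(N) = 2(N + 2)! - 4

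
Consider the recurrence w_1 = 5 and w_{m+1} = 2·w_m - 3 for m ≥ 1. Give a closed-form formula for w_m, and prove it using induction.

w_m = 2^m + 3

Computing the first terms: w_1 = 5, w_2 = 7, w_3 = 11. This suggests w_m = 2^m + 3.
Base step (m = 1): the formula gives 5 = 5 = w_1.
Inductive step: suppose the statement holds for some r ≥ 1, so w_r = 2^r + 3.
Then w_{r+1} = 2·w_r - 3 = 2·(2^r + 3) - 3 = 2^(r + 1) + 3,
which is the claimed formula at m = r+1.
Hence, by induction on m, the claim holds for every m ≥ 1.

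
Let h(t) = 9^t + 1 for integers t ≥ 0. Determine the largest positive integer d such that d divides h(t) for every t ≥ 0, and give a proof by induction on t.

d = 2

Computing the first values: h(0) = 2 and h(1) = 10; gcd(2, 10) = 2, so d ≤ 2.
We prove 2 | 9^t + 1 for all t ≥ 0 by induction on t.
Base step (t = 0): h(0) = 2 = 2·(1), so 2 | h(0).
Suppose the result is true for t = m, i.e. 2 | h(m). Then
h(m+1) = 9^(m+1) + 1 = 9·(9^m + 1) - 8 = 9·h(m) - 8. The first term is divisible by 2 by the inductive hypothesis, and -8 is divisible by 2. Hence 2 | h(m+1).
This completes the induction.
Therefore the largest such d is 2.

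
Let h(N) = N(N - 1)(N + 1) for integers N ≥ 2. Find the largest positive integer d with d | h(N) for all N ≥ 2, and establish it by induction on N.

Computing the first values: h(2) = 6 and h(3) = 24; gcd(6, 24) = 6, so d ≤ 6.
We prove 6 | N(N - 1)(N + 1) for all N ≥ 2 by induction on N.
For the base case N = 2: h(2) = 6 = 6·(1), so 6 | h(2).
Inductive step: assume the claim holds for N = k, i.e. 6 | h(k). Then
h(k+1) − h(k) = k·(k+1)·(k+2) − (k-1)·k·(k+1) = k·(k+1)·[(k+2) − (k-1)] = 3·k·(k+1). The product of 2 consecutive integers is divisible by (2)! = 2, so h(k+1) − h(k) is divisible by 3·2 = 6. By the inductive hypothesis 6 | h(k), hence 6 | h(k+1).
This completes the induction.
Therefore the largest such d is 6.

d = 6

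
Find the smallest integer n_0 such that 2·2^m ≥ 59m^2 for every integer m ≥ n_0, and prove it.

At m = 12: 8192 < 8496, so the inequality fails and n_0 ≥ 13. We prove 2·2^m ≥ 59m^2 for all m ≥ 13.
For the base case m = 13: 2·2^m = 16384 and 59m^2 = 9971, so 16384 ≥ 9971.
Inductive step: assume the claim holds for m = r, so 2·2^r ≥ 59r^2.
Then 2·2^(r + 1) = 2·(2·2^r) ≥ 2·(59r^2).
Also, for r ≥ 13 we have 2·(59r^2) ≥ 59(r+1)^2, since 2 ≥ (1 + 1/r)^2 for all r ≥ 13.
Combining, 2·2^(r + 1) ≥ 59(r+1)^2.
This completes the induction.
Hence the smallest such n_0 is 13.

n_0 = 13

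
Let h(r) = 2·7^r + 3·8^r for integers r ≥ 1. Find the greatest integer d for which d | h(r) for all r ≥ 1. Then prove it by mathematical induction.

Computing the first values: h(1) = 38 and h(2) = 290; gcd(38, 290) = 2, so d ≤ 2.
We prove 2 | 2·7^r + 3·8^r for all r ≥ 1 by induction on r.
When r = 1: h(1) = 38 = 2·(19), so 2 | h(1).
Suppose the result is true for r = k, i.e. 2 | h(k). Then
h(k+1) − 8·h(k) = (2·7^(k+1) + 3·8^(k+1)) − 8·(2·7^k + 3·8^k) = (2)·7^k·(7 − 8) = (-2)·7^k. Since 2 | h(k) by the inductive hypothesis, 2 | 8·h(k); and 2 | -2 since -2 = 2·-1. Therefore 2 | h(k+1).
By induction, the statement is established for all r ≥ 1.
Therefore the largest such d is 2.

d = 2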